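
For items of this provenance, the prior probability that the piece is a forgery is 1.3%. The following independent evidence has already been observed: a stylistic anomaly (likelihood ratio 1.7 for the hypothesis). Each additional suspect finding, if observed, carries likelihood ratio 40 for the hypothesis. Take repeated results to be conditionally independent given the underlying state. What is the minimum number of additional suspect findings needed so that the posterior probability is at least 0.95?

2

Prior odds = 0.013/0.987 = 13/987.
Bayes factor of the evidence already in hand = 1.7.
Odds after that evidence = (13/987) × 1.7 = 221/9870.
Target odds = 0.95/0.05 = 19.
Need 40ⁿ ≥ 19 ÷ (221/9870) = 187530/221.
40¹ = 40 falls short of 187530/221 but 40² = 1600 reaches it, so n = 2.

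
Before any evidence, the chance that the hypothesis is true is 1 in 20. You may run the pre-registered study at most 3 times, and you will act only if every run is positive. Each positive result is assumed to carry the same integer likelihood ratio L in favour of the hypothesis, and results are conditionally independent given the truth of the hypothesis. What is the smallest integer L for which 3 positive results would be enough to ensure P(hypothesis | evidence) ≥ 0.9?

6

Prior odds = 0.05/0.95 = 1/19.
Target odds = 0.9/0.1 = 9.
Need L³ ≥ 9 ÷ (1/19) = 171.
5³ = 125 < 171 ≤ 216 = 6³, so L = 6.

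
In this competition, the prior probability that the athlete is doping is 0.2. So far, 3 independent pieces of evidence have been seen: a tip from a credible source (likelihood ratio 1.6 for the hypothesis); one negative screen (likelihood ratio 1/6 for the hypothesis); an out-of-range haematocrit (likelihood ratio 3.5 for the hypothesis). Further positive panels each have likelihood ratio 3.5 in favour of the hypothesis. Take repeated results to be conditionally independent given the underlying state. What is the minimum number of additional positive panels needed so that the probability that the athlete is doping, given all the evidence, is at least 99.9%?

7

Prior odds = 0.2/0.8 = 0.25.
Combined Bayes factor of the evidence already in hand = 1.6 × (1/6) × 3.5 = 14/15.
Odds after that evidence = 0.25 × 14/15 = 7/30.
Target odds = 0.999/0.001 = 999.
Need 3.5ⁿ ≥ 999 ÷ (7/30) = 29970/7.
3.5⁶ = 1838.265625 falls short of 29970/7 but 3.5⁷ = 823543/128 reaches it, so n = 7.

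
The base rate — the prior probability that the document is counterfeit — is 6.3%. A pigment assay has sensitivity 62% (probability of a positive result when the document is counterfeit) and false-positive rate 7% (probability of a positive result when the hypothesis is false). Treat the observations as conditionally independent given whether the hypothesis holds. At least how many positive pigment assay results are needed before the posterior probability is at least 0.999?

Prior odds: 0.063 ÷ 0.937 = 63/937.
Likelihood ratio of a positive result = 0.62/0.07 = 62/7.
Target odds: 0.999 ÷ 0.001 = 999.
Require (62/7)ⁿ ≥ 999 ÷ (63/937) = 104007/7.
(62/7)⁴ = 14776336/2401 falls short of 104007/7 but (62/7)⁵ = 916132832/16807 reaches it, so n = 5.

5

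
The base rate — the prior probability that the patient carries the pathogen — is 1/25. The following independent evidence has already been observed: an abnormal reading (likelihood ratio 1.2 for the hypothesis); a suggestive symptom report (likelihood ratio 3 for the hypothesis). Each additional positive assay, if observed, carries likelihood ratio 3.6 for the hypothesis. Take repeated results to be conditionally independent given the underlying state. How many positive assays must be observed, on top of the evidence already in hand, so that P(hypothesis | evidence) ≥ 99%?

Prior odds = 0.04/0.96 = 1/24.
Combined Bayes factor of the evidence already in hand = 1.2 × 3 = 3.6.
Odds after that evidence = (1/24) × 3.6 = 0.15.
Target odds = 0.99/0.01 = 99.
Need 3.6ⁿ ≥ 99 ÷ 0.15 = 660.
3.6⁵ = 604.66176 falls short of 660 but 3.6⁶ = 34012224/15625 reaches it, so n = 6.

6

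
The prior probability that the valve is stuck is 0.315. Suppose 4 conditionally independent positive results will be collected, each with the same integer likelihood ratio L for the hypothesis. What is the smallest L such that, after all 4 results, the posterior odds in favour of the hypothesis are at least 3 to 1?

Prior odds = 0.315/0.685 = 63/137.
Target odds = 3.
Need L⁴ ≥ 3 ÷ (63/137) = 137/21.
1⁴ = 1 < 137/21 ≤ 16 = 2⁴, so L = 2.

2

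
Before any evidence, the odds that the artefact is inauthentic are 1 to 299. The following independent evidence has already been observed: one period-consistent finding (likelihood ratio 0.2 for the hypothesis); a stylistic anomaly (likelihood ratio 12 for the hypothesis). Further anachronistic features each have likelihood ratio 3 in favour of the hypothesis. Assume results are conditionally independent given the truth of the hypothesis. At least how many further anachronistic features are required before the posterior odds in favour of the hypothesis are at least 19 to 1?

8

Prior odds = 1/299.
Combined Bayes factor of the evidence already in hand = 0.2 × 12 = 2.4.
Odds after that evidence = (1/299) × 2.4 = 12/1495.
Target odds = 19.
Need 3ⁿ ≥ 19 ÷ (12/1495) = 28405/12.
3⁷ = 2187 falls short of 28405/12 but 3⁸ = 6561 reaches it, so n = 8.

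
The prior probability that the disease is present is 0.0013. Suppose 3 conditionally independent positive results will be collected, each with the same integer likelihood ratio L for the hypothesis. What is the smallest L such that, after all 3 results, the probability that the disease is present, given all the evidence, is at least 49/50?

Prior odds = 0.0013/0.9987 = 13/9987.
Target odds = 0.98/0.02 = 49.
Need L³ ≥ 49 ÷ (13/9987) = 489363/13.
33³ = 35937 < 489363/13 ≤ 39304 = 34³, so L = 34.

34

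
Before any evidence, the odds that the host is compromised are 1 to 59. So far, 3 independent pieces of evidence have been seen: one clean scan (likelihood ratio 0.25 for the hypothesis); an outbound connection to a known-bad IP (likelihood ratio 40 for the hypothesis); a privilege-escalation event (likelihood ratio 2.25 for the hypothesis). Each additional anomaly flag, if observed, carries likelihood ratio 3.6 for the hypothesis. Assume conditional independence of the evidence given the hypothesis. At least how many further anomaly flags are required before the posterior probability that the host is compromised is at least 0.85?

Prior odds = 1/59.
Combined Bayes factor of the evidence already in hand = 0.25 × 40 × 2.25 = 22.5.
Odds after that evidence = (1/59) × 22.5 = 45/118.
Target odds = 0.85/0.15 = 17/3.
Need 3.6ⁿ ≥ 17/3 ÷ (45/118) = 2006/135.
3.6² = 12.96 falls short of 2006/135 but 3.6³ = 46.656 reaches it, so n = 3.

3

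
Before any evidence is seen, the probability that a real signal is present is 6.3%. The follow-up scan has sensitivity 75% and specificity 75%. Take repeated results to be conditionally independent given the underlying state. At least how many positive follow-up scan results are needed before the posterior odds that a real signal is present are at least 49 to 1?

Prior odds: 0.063 ÷ 0.937 = 63/937.
False-positive rate = 1 − 0.75 = 0.25; likelihood ratio of a positive = 0.75/0.25 = 3.
Target odds = 49.
Require 3ⁿ ≥ 49 ÷ (63/937) = 6559/9.
3⁵ = 243 falls short of 6559/9 but 3⁶ = 729 reaches it, so n = 6.

6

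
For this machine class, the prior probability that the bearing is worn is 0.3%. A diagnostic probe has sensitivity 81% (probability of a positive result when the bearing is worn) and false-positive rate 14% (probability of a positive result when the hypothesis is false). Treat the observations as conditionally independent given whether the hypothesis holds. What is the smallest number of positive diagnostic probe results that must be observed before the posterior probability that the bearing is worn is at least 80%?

5

Prior odds: 0.003 ÷ 0.997 = 3/997.
Likelihood ratio of a positive result = 0.81/0.14 = 81/14.
Target posterior odds = 0.8/0.2 = 4.
Need (3/997) × (81/14)ⁿ ≥ 4, i.e. (81/14)ⁿ ≥ 3988/3.
(81/14)⁴ = 43046721/38416 falls short of 3988/3 but (81/14)⁵ ≈6483.13 reaches it, so n = 5.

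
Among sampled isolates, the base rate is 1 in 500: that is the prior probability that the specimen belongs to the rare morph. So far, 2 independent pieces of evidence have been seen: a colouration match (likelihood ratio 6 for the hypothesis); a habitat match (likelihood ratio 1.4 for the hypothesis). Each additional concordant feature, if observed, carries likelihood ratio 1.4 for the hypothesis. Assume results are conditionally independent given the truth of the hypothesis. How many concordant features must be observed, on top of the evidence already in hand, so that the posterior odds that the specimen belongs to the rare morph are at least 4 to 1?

Prior odds = 0.002/0.998 = 1/499.
Combined Bayes factor of the evidence already in hand = 6 × 1.4 = 8.4.
Odds after that evidence = (1/499) × 8.4 = 42/2495.
Target odds = 4.
Need 1.4ⁿ ≥ 4 ÷ (42/2495) = 4990/21.
1.4¹⁶ ≈217.795 falls short of 4990/21 but 1.4¹⁷ ≈304.913 reaches it, so n = 17.

17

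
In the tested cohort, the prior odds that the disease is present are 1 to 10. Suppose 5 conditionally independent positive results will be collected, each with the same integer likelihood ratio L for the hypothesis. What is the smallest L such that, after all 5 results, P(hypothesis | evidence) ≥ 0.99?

Prior odds = 0.1.
Target odds = 0.99/0.01 = 99.
Need L⁵ ≥ 99 ÷ 0.1 = 990.
3⁵ = 243 < 990 ≤ 1024 = 4⁵, so L = 4.

4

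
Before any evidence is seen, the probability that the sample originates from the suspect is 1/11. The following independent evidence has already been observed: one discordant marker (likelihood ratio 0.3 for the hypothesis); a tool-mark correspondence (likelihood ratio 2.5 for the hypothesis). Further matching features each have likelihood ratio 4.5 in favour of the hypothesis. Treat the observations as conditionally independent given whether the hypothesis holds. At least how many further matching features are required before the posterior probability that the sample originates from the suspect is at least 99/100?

5

Prior odds = (1/11)/(10/11) = 0.1.
Combined Bayes factor of the evidence already in hand = 0.3 × 2.5 = 0.75.
Odds after that evidence = 0.1 × 0.75 = 0.075.
Target odds = 0.99/0.01 = 99.
Need 4.5ⁿ ≥ 99 ÷ 0.075 = 1320.
4.5⁴ = 410.0625 falls short of 1320 but 4.5⁵ = 1845.28125 reaches it, so n = 5.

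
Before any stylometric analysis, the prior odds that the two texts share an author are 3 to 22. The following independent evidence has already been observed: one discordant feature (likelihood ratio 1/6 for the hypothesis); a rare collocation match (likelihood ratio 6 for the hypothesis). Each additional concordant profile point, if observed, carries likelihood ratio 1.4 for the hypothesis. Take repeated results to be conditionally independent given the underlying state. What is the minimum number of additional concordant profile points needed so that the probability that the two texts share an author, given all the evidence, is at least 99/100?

20

Prior odds = 3/22.
Combined Bayes factor of the evidence already in hand = (1/6) × 6 = 1.
Odds after that evidence = (3/22) × 1 = 3/22.
Target odds = 0.99/0.01 = 99.
Need 1.4ⁿ ≥ 99 ÷ (3/22) = 726.
1.4¹⁹ ≈597.63 falls short of 726 but 1.4²⁰ ≈836.683 reaches it, so n = 20.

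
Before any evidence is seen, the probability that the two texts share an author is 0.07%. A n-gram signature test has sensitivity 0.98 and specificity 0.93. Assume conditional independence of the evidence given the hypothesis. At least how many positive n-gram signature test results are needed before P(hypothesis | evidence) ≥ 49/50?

5

Prior odds = 0.0007/0.9993 = 7/9993.
False-positive rate = 1 − 0.93 = 0.07; likelihood ratio of a positive = 0.98/0.07 = 14.
Target posterior odds = 0.98/0.02 = 49.
Require 14ⁿ ≥ 49 ÷ (7/9993) = 69951.
14⁴ = 38416 falls short of 69951 but 14⁵ = 537824 reaches it, so n = 5.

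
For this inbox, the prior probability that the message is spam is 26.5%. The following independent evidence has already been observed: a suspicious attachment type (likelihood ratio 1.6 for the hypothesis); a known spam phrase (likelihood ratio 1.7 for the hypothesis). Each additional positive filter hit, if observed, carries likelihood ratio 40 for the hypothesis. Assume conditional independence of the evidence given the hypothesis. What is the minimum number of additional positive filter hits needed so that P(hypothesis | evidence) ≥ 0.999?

Prior odds = 0.265/0.735 = 53/147.
Combined Bayes factor of the evidence already in hand = 1.6 × 1.7 = 2.72.
Odds after that evidence = (53/147) × 2.72 = 3604/3675.
Target odds = 0.999/0.001 = 999.
Need 40ⁿ ≥ 999 ÷ (3604/3675) = 3671325/3604.
40¹ = 40 falls short of 3671325/3604 but 40² = 1600 reaches it, so n = 2.

2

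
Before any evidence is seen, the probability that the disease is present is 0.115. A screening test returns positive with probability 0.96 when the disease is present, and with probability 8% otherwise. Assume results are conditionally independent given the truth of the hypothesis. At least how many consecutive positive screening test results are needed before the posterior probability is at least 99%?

Prior odds = 0.115/0.885 = 23/177.
Likelihood ratio of a positive result = 0.96/0.08 = 12.
Target odds: 0.99 ÷ 0.01 = 99.
Require 12ⁿ ≥ 99 ÷ (23/177) = 17523/23.
12² = 144 falls short of 17523/23 but 12³ = 1728 reaches it, so n = 3.

3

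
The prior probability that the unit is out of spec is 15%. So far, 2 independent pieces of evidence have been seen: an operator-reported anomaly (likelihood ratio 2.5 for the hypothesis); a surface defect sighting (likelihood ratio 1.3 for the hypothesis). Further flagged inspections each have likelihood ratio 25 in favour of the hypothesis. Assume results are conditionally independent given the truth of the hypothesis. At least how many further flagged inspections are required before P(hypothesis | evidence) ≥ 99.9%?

3

Prior odds = 0.15/0.85 = 3/17.
Combined Bayes factor of the evidence already in hand = 2.5 × 1.3 = 3.25.
Odds after that evidence = (3/17) × 3.25 = 39/68.
Target odds = 0.999/0.001 = 999.
Need 25ⁿ ≥ 999 ÷ (39/68) = 22644/13.
25² = 625 falls short of 22644/13 but 25³ = 15625 reaches it, so n = 3.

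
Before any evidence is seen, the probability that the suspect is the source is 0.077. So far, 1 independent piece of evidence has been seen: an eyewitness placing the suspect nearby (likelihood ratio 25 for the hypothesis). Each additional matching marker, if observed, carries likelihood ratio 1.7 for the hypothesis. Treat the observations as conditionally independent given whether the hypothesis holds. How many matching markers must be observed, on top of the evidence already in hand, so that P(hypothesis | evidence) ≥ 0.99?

Prior odds = 0.077/0.923 = 77/923.
Bayes factor of the evidence already in hand = 25.
Odds after that evidence = (77/923) × 25 = 1925/923.
Target odds = 0.99/0.01 = 99.
Need 1.7ⁿ ≥ 99 ÷ (1925/923) = 8307/175.
1.7⁷ = 410338673/10000000 falls short of 8307/175 but 1.7⁸ ≈69.7576 reaches it, so n = 8.

8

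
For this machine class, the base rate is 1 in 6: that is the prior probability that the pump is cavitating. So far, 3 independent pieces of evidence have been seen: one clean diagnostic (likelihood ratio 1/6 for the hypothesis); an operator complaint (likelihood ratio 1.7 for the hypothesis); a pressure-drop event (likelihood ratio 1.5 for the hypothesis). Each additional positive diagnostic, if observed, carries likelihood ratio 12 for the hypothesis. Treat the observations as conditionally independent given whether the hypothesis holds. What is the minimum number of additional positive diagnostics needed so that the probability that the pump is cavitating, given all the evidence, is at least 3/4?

2

Prior odds = (1/6)/(5/6) = 0.2.
Combined Bayes factor of the evidence already in hand = (1/6) × 1.7 × 1.5 = 0.425.
Odds after that evidence = 0.2 × 0.425 = 0.085.
Target odds = 0.75/0.25 = 3.
Need 12ⁿ ≥ 3 ÷ 0.085 = 600/17.
12¹ = 12 falls short of 600/17 but 12² = 144 reaches it, so n = 2.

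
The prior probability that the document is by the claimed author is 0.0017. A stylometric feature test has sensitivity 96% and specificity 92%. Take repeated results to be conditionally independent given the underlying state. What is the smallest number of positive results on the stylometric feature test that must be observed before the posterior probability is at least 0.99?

5

Prior odds = 0.0017/0.9983 = 17/9983.
False-positive rate = 1 − 0.92 = 0.08; likelihood ratio of a positive = 0.96/0.08 = 12.
Target posterior odds = 0.99/0.01 = 99.
Need (17/9983) × 12ⁿ ≥ 99, i.e. 12ⁿ ≥ 988317/17.
12⁴ = 20736 falls short of 988317/17 but 12⁵ = 248832 reaches it, so n = 5.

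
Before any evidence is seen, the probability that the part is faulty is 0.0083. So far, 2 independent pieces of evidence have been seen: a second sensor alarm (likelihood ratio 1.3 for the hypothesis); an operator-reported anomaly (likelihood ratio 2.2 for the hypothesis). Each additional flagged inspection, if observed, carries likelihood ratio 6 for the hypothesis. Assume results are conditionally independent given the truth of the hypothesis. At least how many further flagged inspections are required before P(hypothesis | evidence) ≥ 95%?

4

Prior odds = 0.0083/0.9917 = 83/9917.
Combined Bayes factor of the evidence already in hand = 1.3 × 2.2 = 2.86.
Odds after that evidence = (83/9917) × 2.86 = 11869/495850.
Target odds = 0.95/0.05 = 19.
Need 6ⁿ ≥ 19 ÷ (11869/495850) = 9421150/11869.
6³ = 216 falls short of 9421150/11869 but 6⁴ = 1296 reaches it, so n = 4.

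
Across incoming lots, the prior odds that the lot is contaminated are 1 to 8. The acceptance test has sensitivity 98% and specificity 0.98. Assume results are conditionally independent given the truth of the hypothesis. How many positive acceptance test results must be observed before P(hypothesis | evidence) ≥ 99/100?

2

Prior odds = 0.125.
False-positive rate = 1 − 0.98 = 0.02; likelihood ratio of a positive = 0.98/0.02 = 49.
Target odds: 0.99 ÷ 0.01 = 99.
Need 0.125 × 49ⁿ ≥ 99, i.e. 49ⁿ ≥ 792.
49¹ = 49 falls short of 792 but 49² = 2401 reaches it, so n = 2.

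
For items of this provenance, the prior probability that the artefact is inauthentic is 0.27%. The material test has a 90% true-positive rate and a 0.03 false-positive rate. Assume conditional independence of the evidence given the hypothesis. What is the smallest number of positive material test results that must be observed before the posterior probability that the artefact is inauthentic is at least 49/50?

Prior odds = 0.0027/0.9973 = 27/9973.
Likelihood ratio of a positive result = 0.9/0.03 = 30.
Target posterior odds = 0.98/0.02 = 49.
Require 30ⁿ ≥ 49 ÷ (27/9973) = 488677/27.
30² = 900 falls short of 488677/27 but 30³ = 27000 reaches it, so n = 3.

3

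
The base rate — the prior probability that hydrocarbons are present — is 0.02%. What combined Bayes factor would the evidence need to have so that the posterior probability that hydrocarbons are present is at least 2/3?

Prior odds = 0.0002/0.9998 = 1/4999.
Target odds = (2/3)/(1/3) = 2.
Required Bayes factor = 2 ÷ (1/4999) = 9998.

9998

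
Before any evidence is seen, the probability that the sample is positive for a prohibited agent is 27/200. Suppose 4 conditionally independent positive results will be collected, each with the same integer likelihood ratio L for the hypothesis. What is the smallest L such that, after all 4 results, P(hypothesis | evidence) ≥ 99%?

Prior odds = 0.135/0.865 = 27/173.
Target odds = 0.99/0.01 = 99.
Need L⁴ ≥ 99 ÷ (27/173) = 1903/3.
5⁴ = 625 < 1903/3 ≤ 1296 = 6⁴, so L = 6.

6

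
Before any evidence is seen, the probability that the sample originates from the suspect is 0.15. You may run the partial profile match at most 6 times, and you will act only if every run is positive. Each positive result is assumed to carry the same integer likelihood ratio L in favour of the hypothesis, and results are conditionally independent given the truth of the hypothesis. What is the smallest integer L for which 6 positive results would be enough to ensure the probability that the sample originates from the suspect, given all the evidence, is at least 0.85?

2

Prior odds = 0.15/0.85 = 3/17.
Target odds = 0.85/0.15 = 17/3.
Need L⁶ ≥ 17/3 ÷ (3/17) = 289/9.
1⁶ = 1 < 289/9 ≤ 64 = 2⁶, so L = 2.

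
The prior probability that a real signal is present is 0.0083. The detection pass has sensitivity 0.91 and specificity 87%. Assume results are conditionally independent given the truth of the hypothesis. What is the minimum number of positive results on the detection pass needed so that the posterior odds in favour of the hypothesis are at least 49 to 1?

5

Prior odds = 0.0083/0.9917 = 83/9917.
False-positive rate = 1 − 0.87 = 0.13; likelihood ratio of a positive = 0.91/0.13 = 7.
Target odds = 49.
Require 7ⁿ ≥ 49 ÷ (83/9917) = 485933/83.
7⁴ = 2401 falls short of 485933/83 but 7⁵ = 16807 reaches it, so n = 5.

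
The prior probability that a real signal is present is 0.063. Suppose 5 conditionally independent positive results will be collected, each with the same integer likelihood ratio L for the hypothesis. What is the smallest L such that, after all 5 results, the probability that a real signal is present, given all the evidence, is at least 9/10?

Prior odds = 0.063/0.937 = 63/937.
Target odds = 0.9/0.1 = 9.
Need L⁵ ≥ 9 ÷ (63/937) = 937/7.
2⁵ = 32 < 937/7 ≤ 243 = 3⁵, so L = 3.

3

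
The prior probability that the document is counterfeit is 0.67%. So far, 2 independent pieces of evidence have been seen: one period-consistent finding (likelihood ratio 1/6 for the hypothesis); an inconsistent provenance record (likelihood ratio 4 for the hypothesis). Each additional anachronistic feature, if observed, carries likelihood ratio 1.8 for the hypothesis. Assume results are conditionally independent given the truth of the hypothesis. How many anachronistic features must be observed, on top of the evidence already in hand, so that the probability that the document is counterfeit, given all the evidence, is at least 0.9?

Prior odds = 0.0067/0.9933 = 67/9933.
Combined Bayes factor of the evidence already in hand = (1/6) × 4 = 2/3.
Odds after that evidence = (67/9933) × 2/3 = 134/29799.
Target odds = 0.9/0.1 = 9.
Need 1.8ⁿ ≥ 9 ÷ (134/29799) = 268191/134.
1.8¹² ≈1156.83 falls short of 268191/134 but 1.8¹³ ≈2082.3 reaches it, so n = 13.

13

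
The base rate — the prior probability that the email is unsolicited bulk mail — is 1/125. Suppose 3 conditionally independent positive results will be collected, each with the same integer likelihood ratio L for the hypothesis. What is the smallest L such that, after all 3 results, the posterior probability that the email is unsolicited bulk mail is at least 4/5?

8

Prior odds = 0.008/0.992 = 1/124.
Target odds = 0.8/0.2 = 4.
Need L³ ≥ 4 ÷ (1/124) = 496.
7³ = 343 < 496 ≤ 512 = 8³, so L = 8.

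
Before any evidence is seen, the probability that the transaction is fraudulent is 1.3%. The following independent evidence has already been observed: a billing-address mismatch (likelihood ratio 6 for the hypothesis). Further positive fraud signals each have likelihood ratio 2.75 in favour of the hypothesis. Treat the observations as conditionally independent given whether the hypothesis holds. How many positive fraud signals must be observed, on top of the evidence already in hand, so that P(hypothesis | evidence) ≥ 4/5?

Prior odds = 0.013/0.987 = 13/987.
Bayes factor of the evidence already in hand = 6.
Odds after that evidence = (13/987) × 6 = 26/329.
Target odds = 0.8/0.2 = 4.
Need 2.75ⁿ ≥ 4 ÷ (26/329) = 658/13.
2.75³ = 20.796875 falls short of 658/13 but 2.75⁴ = 57.19140625 reaches it, so n = 4.

4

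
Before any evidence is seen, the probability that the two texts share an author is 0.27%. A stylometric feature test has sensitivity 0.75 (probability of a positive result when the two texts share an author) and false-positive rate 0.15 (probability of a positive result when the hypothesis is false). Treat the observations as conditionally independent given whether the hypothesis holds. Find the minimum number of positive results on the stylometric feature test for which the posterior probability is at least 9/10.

6

Prior odds: 0.0027 ÷ 0.9973 = 27/9973.
Likelihood ratio of a positive result = 0.75/0.15 = 5.
Target posterior odds = 0.9/0.1 = 9.
Need (27/9973) × 5ⁿ ≥ 9, i.e. 5ⁿ ≥ 9973/3.
5⁵ = 3125 falls short of 9973/3 but 5⁶ = 15625 reaches it, so n = 6.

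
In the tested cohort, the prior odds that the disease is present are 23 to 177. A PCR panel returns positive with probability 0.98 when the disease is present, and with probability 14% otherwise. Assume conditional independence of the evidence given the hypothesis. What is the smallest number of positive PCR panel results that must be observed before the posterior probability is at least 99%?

4

Prior odds = 23/177.
Likelihood ratio of a positive result = 0.98/0.14 = 7.
Target posterior odds = 0.99/0.01 = 99.
Need (23/177) × 7ⁿ ≥ 99, i.e. 7ⁿ ≥ 17523/23.
7³ = 343 falls short of 17523/23 but 7⁴ = 2401 reaches it, so n = 4.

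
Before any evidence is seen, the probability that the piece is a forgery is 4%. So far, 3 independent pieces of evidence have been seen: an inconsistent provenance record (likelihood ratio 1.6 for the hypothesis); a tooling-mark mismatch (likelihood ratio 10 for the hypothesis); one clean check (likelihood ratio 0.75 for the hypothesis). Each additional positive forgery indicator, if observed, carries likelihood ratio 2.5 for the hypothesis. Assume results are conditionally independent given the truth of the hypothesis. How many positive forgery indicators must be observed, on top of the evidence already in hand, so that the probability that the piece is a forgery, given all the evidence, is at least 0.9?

Prior odds = 0.04/0.96 = 1/24.
Combined Bayes factor of the evidence already in hand = 1.6 × 10 × 0.75 = 12.
Odds after that evidence = (1/24) × 12 = 0.5.
Target odds = 0.9/0.1 = 9.
Need 2.5ⁿ ≥ 9 ÷ 0.5 = 18.
2.5³ = 15.625 falls short of 18 but 2.5⁴ = 39.0625 reaches it, so n = 4.

4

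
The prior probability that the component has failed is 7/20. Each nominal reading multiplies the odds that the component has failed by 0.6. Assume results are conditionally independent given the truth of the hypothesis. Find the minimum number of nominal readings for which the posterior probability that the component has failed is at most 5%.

5

Prior odds: 0.35 ÷ 0.65 = 7/13.
Likelihood ratio per nominal reading = 0.6.
Target odds: 0.05 ÷ 0.95 = 1/19.
Require 0.6ⁿ ≤ 1/19 ÷ (7/13) = 13/133.
0.6⁴ = 0.1296 is still above 13/133 but 0.6⁵ = 0.07776 is at or below it, so n = 5.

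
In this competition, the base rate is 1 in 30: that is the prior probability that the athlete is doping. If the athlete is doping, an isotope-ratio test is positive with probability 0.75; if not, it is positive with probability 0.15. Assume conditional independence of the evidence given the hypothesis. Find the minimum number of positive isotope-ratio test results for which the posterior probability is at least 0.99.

Prior odds = (1/30)/(29/30) = 1/29.
Likelihood ratio of a positive = 0.75/0.15 = 5.
Target posterior odds = 0.99/0.01 = 99.
Need (1/29) × 5ⁿ ≥ 99, i.e. 5ⁿ ≥ 2871.
5⁴ = 625 falls short of 2871 but 5⁵ = 3125 reaches it, so n = 5.

5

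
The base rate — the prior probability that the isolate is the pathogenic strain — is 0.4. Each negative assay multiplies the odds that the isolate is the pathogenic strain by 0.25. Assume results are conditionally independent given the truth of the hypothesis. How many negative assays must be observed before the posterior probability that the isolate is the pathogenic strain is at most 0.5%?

4

Prior odds: 0.4 ÷ 0.6 = 2/3.
Likelihood ratio per negative assay = 0.25.
Target odds: 0.005 ÷ 0.995 = 1/199.
Require 0.25ⁿ ≤ 1/199 ÷ (2/3) = 3/398.
0.25³ = 0.015625 is still above 3/398 but 0.25⁴ = 0.00390625 is at or below it, so n = 4.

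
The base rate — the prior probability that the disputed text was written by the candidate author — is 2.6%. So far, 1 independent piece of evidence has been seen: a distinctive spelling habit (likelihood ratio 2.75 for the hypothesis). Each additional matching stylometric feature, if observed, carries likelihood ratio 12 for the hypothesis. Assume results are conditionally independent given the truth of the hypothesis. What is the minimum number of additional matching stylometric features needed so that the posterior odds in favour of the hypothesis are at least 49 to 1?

3

Prior odds = 0.026/0.974 = 13/487.
Bayes factor of the evidence already in hand = 2.75.
Odds after that evidence = (13/487) × 2.75 = 143/1948.
Target odds = 49.
Need 12ⁿ ≥ 49 ÷ (143/1948) = 95452/143.
12² = 144 falls short of 95452/143 but 12³ = 1728 reaches it, so n = 3.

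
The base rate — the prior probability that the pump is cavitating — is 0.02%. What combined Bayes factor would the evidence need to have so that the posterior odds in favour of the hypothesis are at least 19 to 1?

Prior odds = 0.0002/0.9998 = 1/4999.
Target odds = 19.
Required Bayes factor = 19 ÷ (1/4999) = 94981.

94981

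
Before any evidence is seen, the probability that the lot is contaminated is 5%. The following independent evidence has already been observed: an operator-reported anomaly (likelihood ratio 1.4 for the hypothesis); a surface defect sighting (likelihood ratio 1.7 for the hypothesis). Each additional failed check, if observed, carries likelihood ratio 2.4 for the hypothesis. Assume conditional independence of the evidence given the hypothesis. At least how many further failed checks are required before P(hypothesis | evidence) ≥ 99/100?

Prior odds = 0.05/0.95 = 1/19.
Combined Bayes factor of the evidence already in hand = 1.4 × 1.7 = 2.38.
Odds after that evidence = (1/19) × 2.38 = 119/950.
Target odds = 0.99/0.01 = 99.
Need 2.4ⁿ ≥ 99 ÷ (119/950) = 94050/119.
2.4⁷ = 35831808/78125 falls short of 94050/119 but 2.4⁸ = 429981696/390625 reaches it, so n = 8.

8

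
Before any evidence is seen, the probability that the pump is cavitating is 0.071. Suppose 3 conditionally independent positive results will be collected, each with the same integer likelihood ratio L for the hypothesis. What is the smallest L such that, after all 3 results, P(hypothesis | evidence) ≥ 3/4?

Prior odds = 0.071/0.929 = 71/929.
Target odds = 0.75/0.25 = 3.
Need L³ ≥ 3 ÷ (71/929) = 2787/71.
3³ = 27 < 2787/71 ≤ 64 = 4³, so L = 4.

4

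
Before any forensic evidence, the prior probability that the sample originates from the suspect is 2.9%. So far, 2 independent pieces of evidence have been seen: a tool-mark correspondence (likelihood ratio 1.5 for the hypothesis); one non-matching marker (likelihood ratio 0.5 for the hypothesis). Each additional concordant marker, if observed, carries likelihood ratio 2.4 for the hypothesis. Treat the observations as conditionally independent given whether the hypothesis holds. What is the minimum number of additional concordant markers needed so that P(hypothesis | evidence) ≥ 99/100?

Prior odds = 0.029/0.971 = 29/971.
Combined Bayes factor of the evidence already in hand = 1.5 × 0.5 = 0.75.
Odds after that evidence = (29/971) × 0.75 = 87/3884.
Target odds = 0.99/0.01 = 99.
Need 2.4ⁿ ≥ 99 ÷ (87/3884) = 128172/29.
2.4⁹ ≈2641.81 falls short of 128172/29 but 2.4¹⁰ ≈6340.34 reaches it, so n = 10.

10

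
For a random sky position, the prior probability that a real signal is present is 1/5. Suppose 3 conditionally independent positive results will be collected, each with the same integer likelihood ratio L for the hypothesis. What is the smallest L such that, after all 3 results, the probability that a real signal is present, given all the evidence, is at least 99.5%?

10

Prior odds = 0.2/0.8 = 0.25.
Target odds = 0.995/0.005 = 199.
Need L³ ≥ 199 ÷ 0.25 = 796.
9³ = 729 < 796 ≤ 1000 = 10³, so L = 10.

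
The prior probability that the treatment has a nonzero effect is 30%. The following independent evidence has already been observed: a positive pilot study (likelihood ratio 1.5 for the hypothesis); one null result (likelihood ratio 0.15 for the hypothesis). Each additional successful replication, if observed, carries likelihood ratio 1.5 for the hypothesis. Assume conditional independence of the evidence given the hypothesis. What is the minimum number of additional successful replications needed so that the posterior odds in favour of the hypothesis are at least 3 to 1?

9

Prior odds = 0.3/0.7 = 3/7.
Combined Bayes factor of the evidence already in hand = 1.5 × 0.15 = 0.225.
Odds after that evidence = (3/7) × 0.225 = 27/280.
Target odds = 3.
Need 1.5ⁿ ≥ 3 ÷ (27/280) = 280/9.
1.5⁸ = 25.62890625 falls short of 280/9 but 1.5⁹ = 19683/512 reaches it, so n = 9.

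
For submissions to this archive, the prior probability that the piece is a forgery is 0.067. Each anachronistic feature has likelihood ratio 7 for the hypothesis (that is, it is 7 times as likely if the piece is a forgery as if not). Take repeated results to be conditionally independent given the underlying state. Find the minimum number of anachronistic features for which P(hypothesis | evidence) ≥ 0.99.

Prior odds: 0.067 ÷ 0.933 = 67/933.
Likelihood ratio per anachronistic feature = 7.
Target posterior odds = 0.99/0.01 = 99.
Need (67/933) × 7ⁿ ≥ 99, i.e. 7ⁿ ≥ 92367/67.
7³ = 343 falls short of 92367/67 but 7⁴ = 2401 reaches it, so n = 4.

4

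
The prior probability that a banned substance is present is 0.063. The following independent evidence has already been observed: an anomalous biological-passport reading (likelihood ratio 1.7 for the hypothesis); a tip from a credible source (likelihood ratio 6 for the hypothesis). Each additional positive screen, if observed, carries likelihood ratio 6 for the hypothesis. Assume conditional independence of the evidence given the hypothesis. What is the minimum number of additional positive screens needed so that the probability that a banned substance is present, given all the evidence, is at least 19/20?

Prior odds = 0.063/0.937 = 63/937.
Combined Bayes factor of the evidence already in hand = 1.7 × 6 = 10.2.
Odds after that evidence = (63/937) × 10.2 = 3213/4685.
Target odds = 0.95/0.05 = 19.
Need 6ⁿ ≥ 19 ÷ (3213/4685) = 89015/3213.
6¹ = 6 falls short of 89015/3213 but 6² = 36 reaches it, so n = 2.

2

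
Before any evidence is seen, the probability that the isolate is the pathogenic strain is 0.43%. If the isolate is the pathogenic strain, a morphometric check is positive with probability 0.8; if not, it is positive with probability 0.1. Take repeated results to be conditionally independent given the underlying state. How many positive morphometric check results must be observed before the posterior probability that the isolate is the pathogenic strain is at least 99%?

5

Prior odds = 0.0043/0.9957 = 43/9957.
Likelihood ratio of a positive = 0.8/0.1 = 8.
Target posterior odds = 0.99/0.01 = 99.
Require 8ⁿ ≥ 99 ÷ (43/9957) = 985743/43.
8⁴ = 4096 falls short of 985743/43 but 8⁵ = 32768 reaches it, so n = 5.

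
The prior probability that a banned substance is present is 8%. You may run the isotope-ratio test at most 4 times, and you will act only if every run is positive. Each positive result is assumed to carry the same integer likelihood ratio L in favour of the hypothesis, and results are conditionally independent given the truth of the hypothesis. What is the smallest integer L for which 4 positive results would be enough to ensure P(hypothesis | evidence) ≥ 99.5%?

7

Prior odds = 0.08/0.92 = 2/23.
Target odds = 0.995/0.005 = 199.
Need L⁴ ≥ 199 ÷ (2/23) = 2288.5.
6⁴ = 1296 < 2288.5 ≤ 2401 = 7⁴, so L = 7.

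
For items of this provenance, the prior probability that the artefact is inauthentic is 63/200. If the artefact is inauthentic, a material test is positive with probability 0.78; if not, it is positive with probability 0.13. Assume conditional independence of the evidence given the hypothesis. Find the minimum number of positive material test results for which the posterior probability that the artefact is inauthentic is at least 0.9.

2

Prior odds: 0.315 ÷ 0.685 = 63/137.
Likelihood ratio of a positive = 0.78/0.13 = 6.
Target posterior odds = 0.9/0.1 = 9.
Need (63/137) × 6ⁿ ≥ 9, i.e. 6ⁿ ≥ 137/7.
6¹ = 6 falls short of 137/7 but 6² = 36 reaches it, so n = 2.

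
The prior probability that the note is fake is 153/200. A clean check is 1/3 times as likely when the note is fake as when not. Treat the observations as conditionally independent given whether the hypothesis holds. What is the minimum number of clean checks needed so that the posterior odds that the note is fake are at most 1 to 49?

Prior odds: 0.765 ÷ 0.235 = 153/47.
Likelihood ratio per clean check = 1/3.
Target odds = 1/49.
Require (1/3)ⁿ ≤ 1/49 ÷ (153/47) = 47/7497.
(1/3)⁴ = 1/81 is still above 47/7497 but (1/3)⁵ = 1/243 is at or below it, so n = 5.

5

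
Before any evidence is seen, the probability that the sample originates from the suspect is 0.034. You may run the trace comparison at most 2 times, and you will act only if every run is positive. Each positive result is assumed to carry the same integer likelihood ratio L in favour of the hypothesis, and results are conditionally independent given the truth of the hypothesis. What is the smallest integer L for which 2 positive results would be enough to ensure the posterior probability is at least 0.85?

13

Prior odds = 0.034/0.966 = 17/483.
Target odds = 0.85/0.15 = 17/3.
Need L² ≥ 17/3 ÷ (17/483) = 161.
12² = 144 < 161 ≤ 169 = 13², so L = 13.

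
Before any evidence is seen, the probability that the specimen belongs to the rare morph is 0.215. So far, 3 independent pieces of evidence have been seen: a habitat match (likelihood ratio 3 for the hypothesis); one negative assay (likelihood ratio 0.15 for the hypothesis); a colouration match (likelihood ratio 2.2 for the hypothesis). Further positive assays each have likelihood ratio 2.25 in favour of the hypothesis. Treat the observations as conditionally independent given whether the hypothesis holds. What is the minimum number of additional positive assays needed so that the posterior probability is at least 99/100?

8

Prior odds = 0.215/0.785 = 43/157.
Combined Bayes factor of the evidence already in hand = 3 × 0.15 × 2.2 = 0.99.
Odds after that evidence = (43/157) × 0.99 = 4257/15700.
Target odds = 0.99/0.01 = 99.
Need 2.25ⁿ ≥ 99 ÷ (4257/15700) = 15700/43.
2.25⁷ = 4782969/16384 falls short of 15700/43 but 2.25⁸ = 43046721/65536 reaches it, so n = 8.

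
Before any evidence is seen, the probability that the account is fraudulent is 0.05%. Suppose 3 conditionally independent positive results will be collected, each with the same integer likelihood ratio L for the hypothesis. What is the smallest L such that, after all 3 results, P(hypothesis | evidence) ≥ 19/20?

Prior odds = 0.0005/0.9995 = 1/1999.
Target odds = 0.95/0.05 = 19.
Need L³ ≥ 19 ÷ (1/1999) = 37981.
33³ = 35937 < 37981 ≤ 39304 = 34³, so L = 34.

34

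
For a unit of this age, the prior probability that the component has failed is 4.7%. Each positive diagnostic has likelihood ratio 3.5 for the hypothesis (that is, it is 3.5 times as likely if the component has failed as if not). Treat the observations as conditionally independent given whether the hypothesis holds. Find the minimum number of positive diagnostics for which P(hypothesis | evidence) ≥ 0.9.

5

Prior odds: 0.047 ÷ 0.953 = 47/953.
Likelihood ratio per positive diagnostic = 3.5.
Target posterior odds = 0.9/0.1 = 9.
Need (47/953) × 3.5ⁿ ≥ 9, i.e. 3.5ⁿ ≥ 8577/47.
3.5⁴ = 150.0625 falls short of 8577/47 but 3.5⁵ = 525.21875 reaches it, so n = 5.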